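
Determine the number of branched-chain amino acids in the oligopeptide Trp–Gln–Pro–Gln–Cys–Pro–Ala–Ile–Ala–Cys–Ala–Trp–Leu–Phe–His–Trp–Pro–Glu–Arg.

Valine (V), leucine (L), and isoleucine (I) are the branched-chain amino acids.
Matching residues: Ile8, Leu13.

2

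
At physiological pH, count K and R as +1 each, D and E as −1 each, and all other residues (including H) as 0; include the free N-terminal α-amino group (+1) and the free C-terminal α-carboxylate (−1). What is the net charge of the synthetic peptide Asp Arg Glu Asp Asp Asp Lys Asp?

Positive (K, R): Arg2, Lys7 → +2.
Negative (D, E): Asp1, Glu3, Asp4, Asp5, Asp6, Asp8 → −6.
The N-terminus (+1) and C-terminus (−1) cancel.
Net charge = (+2) + (−6) = −4.

-4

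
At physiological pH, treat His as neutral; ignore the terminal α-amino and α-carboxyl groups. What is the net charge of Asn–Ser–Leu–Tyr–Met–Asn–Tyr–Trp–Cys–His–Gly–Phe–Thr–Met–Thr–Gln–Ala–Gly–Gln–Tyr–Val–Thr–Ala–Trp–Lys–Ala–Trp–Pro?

+1

The side chains ionized at physiological pH are Lys/Arg (+1) and Asp/Glu (−1); with His treated as neutral, nothing else contributes.
Positive (K, R): Lys25 → +1.
Negative (D, E): none → −0.
Net charge = (+1) + (−0) = +1.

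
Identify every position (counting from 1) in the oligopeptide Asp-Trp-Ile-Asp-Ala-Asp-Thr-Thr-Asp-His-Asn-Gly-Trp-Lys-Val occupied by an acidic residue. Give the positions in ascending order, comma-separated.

1, 4, 6, 9

Aspartate (D) and glutamate (E) have carboxylic-acid side chains and are the acidic amino acids.
Matching residues: Asp1, Asp4, Asp6, Asp9.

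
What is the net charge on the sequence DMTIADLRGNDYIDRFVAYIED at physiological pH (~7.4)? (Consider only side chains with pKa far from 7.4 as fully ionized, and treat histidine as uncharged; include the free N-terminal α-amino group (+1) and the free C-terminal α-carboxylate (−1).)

-4

The side chains ionized at physiological pH are Lys/Arg (+1) and Asp/Glu (−1); with His treated as neutral, nothing else contributes.
Positive (K, R): R8, R15 → +2.
Negative (D, E): D1, D6, D11, D14, E21, D22 → −6.
The N-terminus (+1) and C-terminus (−1) cancel.
Net charge = (+2) + (−6) = −4.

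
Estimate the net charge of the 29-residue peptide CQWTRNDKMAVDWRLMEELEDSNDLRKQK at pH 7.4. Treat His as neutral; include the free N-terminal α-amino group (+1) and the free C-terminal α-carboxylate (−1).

The side chains ionized at physiological pH are Lys/Arg (+1) and Asp/Glu (−1); with His treated as neutral, nothing else contributes.
Positive (K, R): R5, K8, R14, R26, K27, K29 → +6.
Negative (D, E): D7, D12, E17, E18, E20, D21, D24 → −7.
The N-terminus (+1) and C-terminus (−1) cancel.
Net charge = (+6) + (−7) = −1.

-1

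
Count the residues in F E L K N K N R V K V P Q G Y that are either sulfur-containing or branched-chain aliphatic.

3

Sulfur-containing: C, M. Branched-chain aliphatic: I, L, V.
Sulfur-containing residues here: none (0).
Branched-chain aliphatic residues here: L3, V9, V11 (3).
The two groups share no amino acid, so total = 0 + 3 = 3.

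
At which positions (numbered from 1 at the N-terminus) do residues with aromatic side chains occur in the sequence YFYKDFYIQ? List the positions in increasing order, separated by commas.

1, 2, 3, 6, 7

Phenylalanine (F), tryptophan (W), and tyrosine (Y) have aromatic ring side chains.
Matching residues: Y1, F2, Y3, F6, Y7.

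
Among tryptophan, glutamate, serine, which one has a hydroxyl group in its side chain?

S, T, and Y are the three residues with a side-chain hydroxyl.
Of the listed options, only serine belongs to this group.

serine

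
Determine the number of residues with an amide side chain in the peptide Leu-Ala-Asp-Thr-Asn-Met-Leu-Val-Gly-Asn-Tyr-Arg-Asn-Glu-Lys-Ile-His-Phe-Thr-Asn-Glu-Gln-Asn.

Only N (asparagine) and Q (glutamine) carry a side-chain carboxamide.
Matching residues: Asn5, Asn10, Asn13, Asn20, Gln22, Asn23.

6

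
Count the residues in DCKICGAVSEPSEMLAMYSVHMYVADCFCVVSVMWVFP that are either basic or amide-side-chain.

2

Basic: H, K, R. Amide-side-chain: N, Q.
Basic residues here: K3, H21 (2).
Amide-side-chain residues here: none (0).
The two groups share no amino acid, so total = 2 + 0 = 2.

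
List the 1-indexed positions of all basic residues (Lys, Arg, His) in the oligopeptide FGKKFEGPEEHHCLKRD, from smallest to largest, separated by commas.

3, 4, 11, 12, 15, 16

Matching residues: K3, K4, H11, H12, K15, R16.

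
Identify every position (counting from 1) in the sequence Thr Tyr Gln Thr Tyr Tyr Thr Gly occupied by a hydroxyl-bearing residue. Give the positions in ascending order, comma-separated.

1, 2, 4, 5, 6, 7

The –OH-bearing residues are Ser, Thr (aliphatic alcohols), and Tyr (phenol).
Matching residues: Thr1, Tyr2, Thr4, Tyr5, Tyr6, Thr7.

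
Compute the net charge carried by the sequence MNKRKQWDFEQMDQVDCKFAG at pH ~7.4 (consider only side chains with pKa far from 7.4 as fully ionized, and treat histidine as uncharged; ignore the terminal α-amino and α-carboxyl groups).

The side chains ionized at physiological pH are Lys/Arg (+1) and Asp/Glu (−1); with His treated as neutral, nothing else contributes.
Positive (K, R): K3, R4, K5, K18 → +4.
Negative (D, E): D8, E10, D13, D16 → −4.
Net charge = (+4) + (−4) = 0.

0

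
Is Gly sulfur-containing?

Only Cys (C) and Met (M) have a sulfur atom in the side chain.
Glycine is not in this group.

No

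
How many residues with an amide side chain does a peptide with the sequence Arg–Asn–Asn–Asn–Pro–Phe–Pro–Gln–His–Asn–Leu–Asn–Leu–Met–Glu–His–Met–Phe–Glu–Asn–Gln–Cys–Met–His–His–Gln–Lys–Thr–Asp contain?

Asparagine (N) and glutamine (Q) have uncharged amide side chains.
Matching residues: Asn2, Asn3, Asn4, Gln8, Asn10, Asn12, Asn20, Gln21, Gln26.

9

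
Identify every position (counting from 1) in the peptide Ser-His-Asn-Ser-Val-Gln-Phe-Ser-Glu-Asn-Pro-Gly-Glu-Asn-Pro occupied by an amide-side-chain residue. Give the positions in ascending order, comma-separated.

The amide-side-chain residues are Asn (N) and Gln (Q).
Matching residues: Asn3, Gln6, Asn10, Asn14.

3, 6, 10, 14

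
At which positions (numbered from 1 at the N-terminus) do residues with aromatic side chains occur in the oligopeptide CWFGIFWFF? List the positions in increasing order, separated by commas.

F, W, and Y each carry an aromatic ring on the side chain.
Matching residues: W2, F3, F6, W7, F8, F9.

2, 3, 6, 7, 8, 9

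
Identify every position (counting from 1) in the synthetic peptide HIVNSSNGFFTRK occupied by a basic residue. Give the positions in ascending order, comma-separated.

The basic amino acids are Lys (K), Arg (R), and His (H).
Matching residues: H1, R12, K13.

1, 12, 13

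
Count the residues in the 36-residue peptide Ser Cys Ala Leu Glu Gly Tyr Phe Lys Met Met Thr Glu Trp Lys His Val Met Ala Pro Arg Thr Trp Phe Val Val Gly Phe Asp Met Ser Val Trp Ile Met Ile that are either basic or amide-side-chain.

Basic: H, K, R. Amide-side-chain: N, Q.
Basic residues here: Lys9, Lys15, His16, Arg21 (4).
Amide-side-chain residues here: none (0).
The two groups share no amino acid, so total = 4 + 0 = 4.

4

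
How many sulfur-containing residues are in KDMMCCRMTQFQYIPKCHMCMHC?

The sulfur-bearing residues are cysteine (–SH) and methionine (–S–CH₃).
Matching residues: M3, M4, C5, C6, M8, C17, M19, C20, M21, C23.

10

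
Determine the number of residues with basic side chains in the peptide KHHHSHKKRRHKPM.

The basic amino acids are Lys (K), Arg (R), and His (H).
Matching residues: K1, H2, H3, H4, H6, K7, K8, R9, R10, H11, K12.

11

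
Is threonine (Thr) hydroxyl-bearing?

The –OH-bearing residues are Ser, Thr (aliphatic alcohols), and Tyr (phenol).
Threonine is in this group.

Yes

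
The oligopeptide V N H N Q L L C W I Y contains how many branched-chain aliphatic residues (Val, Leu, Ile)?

4

Matching residues: V1, L6, L7, I10.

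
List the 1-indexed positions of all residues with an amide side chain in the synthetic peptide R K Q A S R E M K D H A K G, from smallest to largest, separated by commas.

The amide-side-chain residues are Asn (N) and Gln (Q).
Matching residues: Q3.

3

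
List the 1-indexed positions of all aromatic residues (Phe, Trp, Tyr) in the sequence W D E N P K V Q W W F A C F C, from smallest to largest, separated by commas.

1, 9, 10, 11, 14

Matching residues: W1, W9, W10, F11, F14.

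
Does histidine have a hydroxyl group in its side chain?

The –OH-bearing residues are Ser, Thr (aliphatic alcohols), and Tyr (phenol).
Histidine is not in this group.

No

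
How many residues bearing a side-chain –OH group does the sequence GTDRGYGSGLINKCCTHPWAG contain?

Serine (S), threonine (T), and tyrosine (Y) each carry a hydroxyl group on the side chain.
Matching residues: T2, Y6, S8, T16.

4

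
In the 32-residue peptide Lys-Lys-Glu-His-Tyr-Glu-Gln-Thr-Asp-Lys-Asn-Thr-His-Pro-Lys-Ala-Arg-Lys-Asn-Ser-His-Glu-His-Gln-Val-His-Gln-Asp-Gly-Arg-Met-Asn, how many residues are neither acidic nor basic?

15

Acidic: D, E. Basic: K, R, H. All other residues are neither.
Matching residues: Tyr5, Gln7, Thr8, Asn11, Thr12, Pro14, Ala16, Asn19, Ser20, Gln24, Val25, Gln27, Gly29, Met31, Asn32.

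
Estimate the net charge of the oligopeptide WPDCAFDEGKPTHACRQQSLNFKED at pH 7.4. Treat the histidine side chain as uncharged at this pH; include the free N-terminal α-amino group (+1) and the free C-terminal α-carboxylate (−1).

Near pH 7.4, K and R contribute +1 each, D and E contribute −1 each, and every other side chain (His included, as stated) is uncharged.
Positive (K, R): K10, R16, K23 → +3.
Negative (D, E): D3, D7, E8, E24, D25 → −5.
The N-terminus (+1) and C-terminus (−1) cancel.
Net charge = (+3) + (−5) = −2.

-2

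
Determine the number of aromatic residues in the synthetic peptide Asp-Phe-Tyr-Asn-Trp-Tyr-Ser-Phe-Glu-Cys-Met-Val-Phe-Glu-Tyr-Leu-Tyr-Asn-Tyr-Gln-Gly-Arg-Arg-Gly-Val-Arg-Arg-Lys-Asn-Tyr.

Phenylalanine (F), tryptophan (W), and tyrosine (Y) have aromatic ring side chains.
Matching residues: Phe2, Tyr3, Trp5, Tyr6, Phe8, Phe13, Tyr15, Tyr17, Tyr19, Tyr30.

10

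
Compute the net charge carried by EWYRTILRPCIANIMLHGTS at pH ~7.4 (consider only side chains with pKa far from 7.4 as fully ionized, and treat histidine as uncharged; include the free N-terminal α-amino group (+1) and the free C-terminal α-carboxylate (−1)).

Near pH 7.4, K and R contribute +1 each, D and E contribute −1 each, and every other side chain (His included, as stated) is uncharged.
Positive (K, R): R4, R8 → +2.
Negative (D, E): E1 → −1.
The N-terminus (+1) and C-terminus (−1) cancel.
Net charge = (+2) + (−1) = +1.

+1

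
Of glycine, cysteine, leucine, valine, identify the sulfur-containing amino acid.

Only Cys (C) and Met (M) have a sulfur atom in the side chain.
Of the listed options, only cysteine belongs to this group.

cysteine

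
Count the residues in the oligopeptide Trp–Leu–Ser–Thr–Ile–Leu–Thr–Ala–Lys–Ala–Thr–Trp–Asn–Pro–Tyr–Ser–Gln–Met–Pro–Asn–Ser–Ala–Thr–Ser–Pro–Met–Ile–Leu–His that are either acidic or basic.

Acidic: D, E. Basic: H, K, R.
Acidic residues here: none (0).
Basic residues here: Lys9, His29 (2).
The two groups share no amino acid, so total = 0 + 2 = 2.

2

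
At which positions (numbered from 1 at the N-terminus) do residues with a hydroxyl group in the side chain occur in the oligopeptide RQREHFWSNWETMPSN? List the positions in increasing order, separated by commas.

The –OH-bearing residues are Ser, Thr (aliphatic alcohols), and Tyr (phenol).
Matching residues: S8, T12, S15.

8, 12, 15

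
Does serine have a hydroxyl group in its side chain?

Serine (S), threonine (T), and tyrosine (Y) each carry a hydroxyl group on the side chain.
Serine is in this group.

Yes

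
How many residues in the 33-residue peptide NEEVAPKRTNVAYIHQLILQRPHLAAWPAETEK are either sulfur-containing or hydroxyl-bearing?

Sulfur-containing: C, M. Hydroxyl-bearing: S, T, Y.
Sulfur-containing residues here: none (0).
Hydroxyl-bearing residues here: T9, Y13, T31 (3).
The two groups share no amino acid, so total = 0 + 3 = 3.

3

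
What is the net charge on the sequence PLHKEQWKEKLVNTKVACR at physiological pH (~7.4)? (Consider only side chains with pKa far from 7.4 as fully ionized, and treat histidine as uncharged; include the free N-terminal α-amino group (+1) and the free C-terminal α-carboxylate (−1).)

+3

Near pH 7.4, K and R contribute +1 each, D and E contribute −1 each, and every other side chain (His included, as stated) is uncharged.
Positive (K, R): K4, K8, K10, K15, R19 → +5.
Negative (D, E): E5, E9 → −2.
The N-terminus (+1) and C-terminus (−1) cancel.
Net charge = (+5) + (−2) = +3.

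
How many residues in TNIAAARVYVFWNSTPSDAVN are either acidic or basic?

Acidic: D, E. Basic: H, K, R.
Acidic residues here: D18 (1).
Basic residues here: R7 (1).
The two groups share no amino acid, so total = 1 + 1 = 2.

2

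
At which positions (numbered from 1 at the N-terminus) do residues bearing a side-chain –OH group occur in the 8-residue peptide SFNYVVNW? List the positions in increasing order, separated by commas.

1, 4

S, T, and Y are the three residues with a side-chain hydroxyl.
Matching residues: S1, Y4.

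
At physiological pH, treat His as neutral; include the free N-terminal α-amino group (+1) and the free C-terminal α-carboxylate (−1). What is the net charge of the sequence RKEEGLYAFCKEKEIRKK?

At pH ~7.4 the Lys and Arg side chains are protonated (+1), the Asp and Glu side chains are deprotonated (−1), and with His taken as neutral all other side chains carry no charge.
Positive (K, R): R1, K2, K11, K13, R16, K17, K18 → +7.
Negative (D, E): E3, E4, E12, E14 → −4.
The N-terminus (+1) and C-terminus (−1) cancel.
Net charge = (+7) + (−4) = +3.

+3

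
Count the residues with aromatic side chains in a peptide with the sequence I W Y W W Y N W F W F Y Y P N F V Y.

13

F, W, and Y each carry an aromatic ring on the side chain.
Matching residues: W2, Y3, W4, W5, Y6, W8, F9, W10, F11, Y12, Y13, F16, Y18.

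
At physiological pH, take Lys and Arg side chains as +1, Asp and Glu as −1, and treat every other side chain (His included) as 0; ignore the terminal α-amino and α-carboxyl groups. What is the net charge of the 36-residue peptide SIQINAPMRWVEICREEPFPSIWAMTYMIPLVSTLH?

-1

Positive (K, R): R9, R15 → +2.
Negative (D, E): E12, E16, E17 → −3.
Net charge = (+2) + (−3) = −1.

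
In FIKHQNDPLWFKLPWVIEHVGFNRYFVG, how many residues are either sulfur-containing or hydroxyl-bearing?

1

Sulfur-containing: C, M. Hydroxyl-bearing: S, T, Y.
Sulfur-containing residues here: none (0).
Hydroxyl-bearing residues here: Y25 (1).
The two groups share no amino acid, so total = 0 + 1 = 1.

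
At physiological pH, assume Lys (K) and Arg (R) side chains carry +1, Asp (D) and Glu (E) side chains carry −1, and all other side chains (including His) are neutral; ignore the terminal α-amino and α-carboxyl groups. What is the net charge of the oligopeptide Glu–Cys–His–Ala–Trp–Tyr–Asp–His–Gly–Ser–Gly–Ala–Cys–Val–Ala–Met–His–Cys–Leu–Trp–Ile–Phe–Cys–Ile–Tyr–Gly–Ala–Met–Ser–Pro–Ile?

Positive (K, R): none → +0.
Negative (D, E): Glu1, Asp7 → −2.
Net charge = (+0) + (−2) = −2.

-2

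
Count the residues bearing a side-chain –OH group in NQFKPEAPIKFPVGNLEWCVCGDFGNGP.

The –OH-bearing residues are Ser, Thr (aliphatic alcohols), and Tyr (phenol).
None of the 28 residues belong to this group.

0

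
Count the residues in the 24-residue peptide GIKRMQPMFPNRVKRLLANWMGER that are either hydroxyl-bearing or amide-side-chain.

3

Hydroxyl-bearing: S, T, Y. Amide-side-chain: N, Q.
Hydroxyl-bearing residues here: none (0).
Amide-side-chain residues here: Q6, N11, N19 (3).
The two groups share no amino acid, so total = 0 + 3 = 3.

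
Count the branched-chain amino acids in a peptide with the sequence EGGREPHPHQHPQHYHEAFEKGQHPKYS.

0

Valine (V), leucine (L), and isoleucine (I) are the branched-chain amino acids.
None of the 28 residues belong to this group.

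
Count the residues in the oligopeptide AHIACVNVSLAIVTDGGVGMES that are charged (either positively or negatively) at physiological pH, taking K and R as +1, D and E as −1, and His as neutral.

2

Charged side chains at pH ~7.4: K, R (positive); D, E (negative).
Matching residues: D15, E21.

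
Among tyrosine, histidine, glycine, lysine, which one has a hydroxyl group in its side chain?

tyrosine

The –OH-bearing residues are Ser, Thr (aliphatic alcohols), and Tyr (phenol).
Of the listed options, only tyrosine belongs to this group.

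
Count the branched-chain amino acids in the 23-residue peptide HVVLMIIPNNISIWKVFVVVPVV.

Valine (V), leucine (L), and isoleucine (I) are the branched-chain amino acids.
Matching residues: V2, V3, L4, I6, I7, I11, I13, V16, V18, V19, V20, V22, V23.

13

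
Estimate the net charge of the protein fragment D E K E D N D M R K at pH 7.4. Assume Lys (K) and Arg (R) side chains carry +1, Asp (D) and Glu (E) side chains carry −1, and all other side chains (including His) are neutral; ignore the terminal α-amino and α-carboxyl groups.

Positive (K, R): K3, R9, K10 → +3.
Negative (D, E): D1, E2, E4, D5, D7 → −5.
Net charge = (+3) + (−5) = −2.

-2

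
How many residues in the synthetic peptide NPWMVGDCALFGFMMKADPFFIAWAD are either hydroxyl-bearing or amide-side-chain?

1

Hydroxyl-bearing: S, T, Y. Amide-side-chain: N, Q.
Hydroxyl-bearing residues here: none (0).
Amide-side-chain residues here: N1 (1).
The two groups share no amino acid, so total = 0 + 1 = 1.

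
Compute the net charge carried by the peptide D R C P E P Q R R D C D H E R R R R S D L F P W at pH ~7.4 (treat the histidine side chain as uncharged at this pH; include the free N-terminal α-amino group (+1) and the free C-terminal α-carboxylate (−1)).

At pH ~7.4 the Lys and Arg side chains are protonated (+1), the Asp and Glu side chains are deprotonated (−1), and with His taken as neutral all other side chains carry no charge.
Positive (K, R): R2, R8, R9, R15, R16, R17, R18 → +7.
Negative (D, E): D1, E5, D10, D12, E14, D20 → −6.
The N-terminus (+1) and C-terminus (−1) cancel.
Net charge = (+7) + (−6) = +1.

+1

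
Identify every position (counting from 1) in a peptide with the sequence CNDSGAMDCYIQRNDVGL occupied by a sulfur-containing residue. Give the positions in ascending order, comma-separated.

1, 7, 9

Only Cys (C) and Met (M) have a sulfur atom in the side chain.
Matching residues: C1, M7, C9.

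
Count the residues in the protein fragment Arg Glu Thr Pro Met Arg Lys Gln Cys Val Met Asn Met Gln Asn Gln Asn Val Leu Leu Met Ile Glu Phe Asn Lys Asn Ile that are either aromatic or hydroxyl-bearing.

2

Aromatic: F, W, Y. Hydroxyl-bearing: S, T, Y.
Aromatic residues here: Phe24 (1).
Hydroxyl-bearing residues here: Thr3 (1).
(Y belongs to both groups, but none appear in this sequence.) Total = 1 + 1 = 2.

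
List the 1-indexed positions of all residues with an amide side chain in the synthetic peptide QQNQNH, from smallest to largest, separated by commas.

Asparagine (N) and glutamine (Q) have uncharged amide side chains.
Matching residues: Q1, Q2, N3, Q4, N5.

1, 2, 3, 4, 5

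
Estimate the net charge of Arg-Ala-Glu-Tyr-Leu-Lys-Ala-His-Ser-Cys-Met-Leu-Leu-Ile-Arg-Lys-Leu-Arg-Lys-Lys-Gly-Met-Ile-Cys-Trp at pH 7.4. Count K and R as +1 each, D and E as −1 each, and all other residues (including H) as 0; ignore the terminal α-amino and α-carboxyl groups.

Positive (K, R): Arg1, Lys6, Arg15, Lys16, Arg18, Lys19, Lys20 → +7.
Negative (D, E): Glu3 → −1.
Net charge = (+7) + (−1) = +6.

+6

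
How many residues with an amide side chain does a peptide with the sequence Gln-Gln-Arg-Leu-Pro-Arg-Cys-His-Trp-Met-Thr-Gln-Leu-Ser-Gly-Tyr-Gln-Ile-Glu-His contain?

Asparagine (N) and glutamine (Q) have uncharged amide side chains.
Matching residues: Gln1, Gln2, Gln12, Gln17.

4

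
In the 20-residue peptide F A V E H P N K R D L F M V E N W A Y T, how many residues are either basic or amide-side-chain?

5

Basic: H, K, R. Amide-side-chain: N, Q.
Basic residues here: H5, K8, R9 (3).
Amide-side-chain residues here: N7, N16 (2).
The two groups share no amino acid, so total = 3 + 2 = 5.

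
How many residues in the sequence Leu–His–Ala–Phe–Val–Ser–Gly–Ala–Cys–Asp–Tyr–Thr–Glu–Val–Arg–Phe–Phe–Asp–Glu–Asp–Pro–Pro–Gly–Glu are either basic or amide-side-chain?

Basic: H, K, R. Amide-side-chain: N, Q.
Basic residues here: His2, Arg15 (2).
Amide-side-chain residues here: none (0).
The two groups share no amino acid, so total = 2 + 0 = 2.

2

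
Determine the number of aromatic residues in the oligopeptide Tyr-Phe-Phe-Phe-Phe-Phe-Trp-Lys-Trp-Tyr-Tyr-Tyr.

F, W, and Y each carry an aromatic ring on the side chain.
Matching residues: Tyr1, Phe2, Phe3, Phe4, Phe5, Phe6, Trp7, Trp9, Tyr10, Tyr11, Tyr12.

11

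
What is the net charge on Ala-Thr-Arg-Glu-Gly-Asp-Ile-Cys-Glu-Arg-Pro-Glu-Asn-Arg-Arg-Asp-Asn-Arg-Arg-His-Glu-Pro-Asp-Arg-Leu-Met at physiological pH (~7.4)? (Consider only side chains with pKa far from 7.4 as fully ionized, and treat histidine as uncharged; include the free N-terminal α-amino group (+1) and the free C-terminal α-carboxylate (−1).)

The side chains ionized at physiological pH are Lys/Arg (+1) and Asp/Glu (−1); with His treated as neutral, nothing else contributes.
Positive (K, R): Arg3, Arg10, Arg14, Arg15, Arg18, Arg19, Arg24 → +7.
Negative (D, E): Glu4, Asp6, Glu9, Glu12, Asp16, Glu21, Asp23 → −7.
The N-terminus (+1) and C-terminus (−1) cancel.
Net charge = (+7) + (−7) = 0.

0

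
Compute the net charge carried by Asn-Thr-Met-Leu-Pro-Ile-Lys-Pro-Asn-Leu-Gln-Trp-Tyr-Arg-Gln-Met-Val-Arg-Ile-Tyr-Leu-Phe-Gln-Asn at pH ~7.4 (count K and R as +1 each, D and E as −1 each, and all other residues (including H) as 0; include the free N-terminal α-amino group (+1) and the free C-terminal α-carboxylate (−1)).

+3

Positive (K, R): Lys7, Arg14, Arg18 → +3.
Negative (D, E): none → −0.
The N-terminus (+1) and C-terminus (−1) cancel.
Net charge = (+3) + (−0) = +3.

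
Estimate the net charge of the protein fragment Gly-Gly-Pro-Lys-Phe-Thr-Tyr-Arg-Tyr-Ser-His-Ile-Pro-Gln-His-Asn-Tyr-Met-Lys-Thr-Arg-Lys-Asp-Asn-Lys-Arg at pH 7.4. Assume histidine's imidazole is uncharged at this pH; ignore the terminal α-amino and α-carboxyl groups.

The side chains ionized at physiological pH are Lys/Arg (+1) and Asp/Glu (−1); with His treated as neutral, nothing else contributes.
Positive (K, R): Lys4, Arg8, Lys19, Arg21, Lys22, Lys25, Arg26 → +7.
Negative (D, E): Asp23 → −1.
Net charge = (+7) + (−1) = +6.

+6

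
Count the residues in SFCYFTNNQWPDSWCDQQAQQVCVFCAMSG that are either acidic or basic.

Acidic: D, E. Basic: H, K, R.
Acidic residues here: D12, D16 (2).
Basic residues here: none (0).
The two groups share no amino acid, so total = 2 + 0 = 2.

2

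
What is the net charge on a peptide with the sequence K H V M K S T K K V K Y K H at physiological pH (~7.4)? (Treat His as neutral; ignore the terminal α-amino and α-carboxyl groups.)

At pH ~7.4 the Lys and Arg side chains are protonated (+1), the Asp and Glu side chains are deprotonated (−1), and with His taken as neutral all other side chains carry no charge.
Positive (K, R): K1, K5, K8, K9, K11, K13 → +6.
Negative (D, E): none → −0.
Net charge = (+6) + (−0) = +6.

+6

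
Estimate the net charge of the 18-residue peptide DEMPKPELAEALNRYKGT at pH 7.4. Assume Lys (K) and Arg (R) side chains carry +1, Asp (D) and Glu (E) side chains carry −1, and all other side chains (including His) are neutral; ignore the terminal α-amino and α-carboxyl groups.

-1

Positive (K, R): K5, R14, K16 → +3.
Negative (D, E): D1, E2, E7, E10 → −4.
Net charge = (+3) + (−4) = −1.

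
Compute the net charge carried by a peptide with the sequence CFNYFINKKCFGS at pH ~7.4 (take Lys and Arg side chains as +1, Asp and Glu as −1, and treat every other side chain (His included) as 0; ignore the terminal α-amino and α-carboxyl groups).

+2

Positive (K, R): K8, K9 → +2.
Negative (D, E): none → −0.
Net charge = (+2) + (−0) = +2.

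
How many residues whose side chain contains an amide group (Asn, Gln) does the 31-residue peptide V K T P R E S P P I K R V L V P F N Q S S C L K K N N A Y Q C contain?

Matching residues: N18, Q19, N26, N27, Q30.

5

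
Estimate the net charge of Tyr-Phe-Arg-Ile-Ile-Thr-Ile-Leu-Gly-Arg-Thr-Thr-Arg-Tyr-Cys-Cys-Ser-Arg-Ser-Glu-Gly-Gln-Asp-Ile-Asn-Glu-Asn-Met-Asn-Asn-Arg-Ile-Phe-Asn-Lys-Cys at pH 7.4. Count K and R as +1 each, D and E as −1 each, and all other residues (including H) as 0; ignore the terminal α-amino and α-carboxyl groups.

Positive (K, R): Arg3, Arg10, Arg13, Arg18, Arg31, Lys35 → +6.
Negative (D, E): Glu20, Asp23, Glu26 → −3.
Net charge = (+6) + (−3) = +3.

+3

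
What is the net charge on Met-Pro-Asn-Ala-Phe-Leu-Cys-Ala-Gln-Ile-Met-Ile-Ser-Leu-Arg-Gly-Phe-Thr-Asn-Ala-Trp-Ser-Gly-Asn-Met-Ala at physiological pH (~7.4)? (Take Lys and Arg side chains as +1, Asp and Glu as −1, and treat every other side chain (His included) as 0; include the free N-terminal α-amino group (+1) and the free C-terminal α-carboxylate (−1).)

+1

Positive (K, R): Arg15 → +1.
Negative (D, E): none → −0.
The N-terminus (+1) and C-terminus (−1) cancel.
Net charge = (+1) + (−0) = +1.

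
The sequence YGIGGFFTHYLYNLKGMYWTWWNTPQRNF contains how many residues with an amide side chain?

4

The amide-side-chain residues are Asn (N) and Gln (Q).
Matching residues: N13, N23, Q26, N28.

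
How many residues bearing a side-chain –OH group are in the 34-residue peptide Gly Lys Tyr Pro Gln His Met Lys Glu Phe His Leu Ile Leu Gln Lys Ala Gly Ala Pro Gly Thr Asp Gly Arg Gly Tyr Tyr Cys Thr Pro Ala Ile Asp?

5

The –OH-bearing residues are Ser, Thr (aliphatic alcohols), and Tyr (phenol).
Matching residues: Tyr3, Thr22, Tyr27, Tyr28, Thr30.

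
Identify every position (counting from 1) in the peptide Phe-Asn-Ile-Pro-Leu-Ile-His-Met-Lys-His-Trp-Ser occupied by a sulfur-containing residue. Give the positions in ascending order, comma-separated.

8

Matching residues: Met8.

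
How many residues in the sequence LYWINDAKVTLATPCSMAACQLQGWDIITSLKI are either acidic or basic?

4

Acidic: D, E. Basic: H, K, R.
Acidic residues here: D6, D26 (2).
Basic residues here: K8, K32 (2).
The two groups share no amino acid, so total = 2 + 2 = 4.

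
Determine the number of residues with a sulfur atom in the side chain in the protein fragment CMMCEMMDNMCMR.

9

Only Cys (C) and Met (M) have a sulfur atom in the side chain.
Matching residues: C1, M2, M3, C4, M6, M7, M10, C11, M12.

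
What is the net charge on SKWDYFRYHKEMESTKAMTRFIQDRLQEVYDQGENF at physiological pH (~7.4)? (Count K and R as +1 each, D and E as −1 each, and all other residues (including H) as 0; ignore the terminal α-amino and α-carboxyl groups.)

Positive (K, R): K2, R7, K10, K16, R20, R25 → +6.
Negative (D, E): D4, E11, E13, D24, E28, D31, E34 → −7.
Net charge = (+6) + (−7) = −1.

-1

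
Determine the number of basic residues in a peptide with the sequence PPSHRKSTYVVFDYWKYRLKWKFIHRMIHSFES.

The basic amino acids are Lys (K), Arg (R), and His (H).
Matching residues: H4, R5, K6, K16, R18, K20, K22, H25, R26, H29.

10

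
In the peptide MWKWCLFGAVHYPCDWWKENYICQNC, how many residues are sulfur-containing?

Only Cys (C) and Met (M) have a sulfur atom in the side chain.
Matching residues: M1, C5, C14, C23, C26.

5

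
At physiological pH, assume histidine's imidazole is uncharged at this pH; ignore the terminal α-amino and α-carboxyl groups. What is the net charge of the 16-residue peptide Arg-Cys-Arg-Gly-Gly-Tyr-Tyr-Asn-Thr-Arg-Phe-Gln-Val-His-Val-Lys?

At pH ~7.4 the Lys and Arg side chains are protonated (+1), the Asp and Glu side chains are deprotonated (−1), and with His taken as neutral all other side chains carry no charge.
Positive (K, R): Arg1, Arg3, Arg10, Lys16 → +4.
Negative (D, E): none → −0.
Net charge = (+4) + (−0) = +4.

+4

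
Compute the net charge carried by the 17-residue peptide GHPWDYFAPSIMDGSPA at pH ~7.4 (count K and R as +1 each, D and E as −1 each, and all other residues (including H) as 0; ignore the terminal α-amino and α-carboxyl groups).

Positive (K, R): none → +0.
Negative (D, E): D5, D13 → −2.
Net charge = (+0) + (−2) = −2.

-2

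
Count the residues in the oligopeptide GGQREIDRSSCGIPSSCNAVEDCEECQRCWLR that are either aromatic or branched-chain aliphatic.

5

Aromatic: F, W, Y. Branched-chain aliphatic: I, L, V.
Aromatic residues here: W30 (1).
Branched-chain aliphatic residues here: I6, I13, V20, L31 (4).
The two groups share no amino acid, so total = 1 + 4 = 5.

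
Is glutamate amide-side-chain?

The amide-side-chain residues are Asn (N) and Gln (Q).
Glutamate is not in this group.

No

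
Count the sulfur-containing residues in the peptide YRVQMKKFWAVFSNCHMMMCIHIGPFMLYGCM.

9

The sulfur-bearing residues are cysteine (–SH) and methionine (–S–CH₃).
Matching residues: M5, C15, M17, M18, M19, C20, M27, C31, M32.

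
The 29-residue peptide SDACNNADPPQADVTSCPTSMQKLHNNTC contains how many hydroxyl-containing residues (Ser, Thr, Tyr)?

6

Matching residues: S1, T15, S16, T19, S20, T28.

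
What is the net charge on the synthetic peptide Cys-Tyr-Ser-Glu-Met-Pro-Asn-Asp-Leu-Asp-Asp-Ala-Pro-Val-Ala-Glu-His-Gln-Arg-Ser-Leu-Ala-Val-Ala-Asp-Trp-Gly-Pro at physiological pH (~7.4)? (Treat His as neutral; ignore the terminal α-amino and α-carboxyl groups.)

At pH ~7.4 the Lys and Arg side chains are protonated (+1), the Asp and Glu side chains are deprotonated (−1), and with His taken as neutral all other side chains carry no charge.
Positive (K, R): Arg19 → +1.
Negative (D, E): Glu4, Asp8, Asp10, Asp11, Glu16, Asp25 → −6.
Net charge = (+1) + (−6) = −5.

-5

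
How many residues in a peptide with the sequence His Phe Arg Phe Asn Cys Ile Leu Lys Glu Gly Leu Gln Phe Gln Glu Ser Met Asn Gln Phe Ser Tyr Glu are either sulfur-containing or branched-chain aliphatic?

5

Sulfur-containing: C, M. Branched-chain aliphatic: I, L, V.
Sulfur-containing residues here: Cys6, Met18 (2).
Branched-chain aliphatic residues here: Ile7, Leu8, Leu12 (3).
The two groups share no amino acid, so total = 2 + 3 = 5.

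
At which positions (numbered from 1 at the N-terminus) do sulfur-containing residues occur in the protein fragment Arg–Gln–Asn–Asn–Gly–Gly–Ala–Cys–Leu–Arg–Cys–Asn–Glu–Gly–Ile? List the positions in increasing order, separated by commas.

8, 11

Only Cys (C) and Met (M) have a sulfur atom in the side chain.
Matching residues: Cys8, Cys11.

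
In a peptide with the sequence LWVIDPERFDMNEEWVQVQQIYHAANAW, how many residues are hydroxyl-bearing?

1

S, T, and Y are the three residues with a side-chain hydroxyl.
Matching residues: Y22.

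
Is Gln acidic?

Aspartate (D) and glutamate (E) have carboxylic-acid side chains and are the acidic amino acids.
Glutamine is not in this group.

No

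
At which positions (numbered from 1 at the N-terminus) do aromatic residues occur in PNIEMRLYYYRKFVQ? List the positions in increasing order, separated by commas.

Phenylalanine (F), tryptophan (W), and tyrosine (Y) have aromatic ring side chains.
Matching residues: Y8, Y9, Y10, F13.

8, 9, 10, 13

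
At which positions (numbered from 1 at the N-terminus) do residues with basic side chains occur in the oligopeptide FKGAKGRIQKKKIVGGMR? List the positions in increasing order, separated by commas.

The basic amino acids are Lys (K), Arg (R), and His (H).
Matching residues: K2, K5, R7, K10, K11, K12, R18.

2, 5, 7, 10, 11, 12, 18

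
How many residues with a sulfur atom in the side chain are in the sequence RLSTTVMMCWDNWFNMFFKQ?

The sulfur-bearing residues are cysteine (–SH) and methionine (–S–CH₃).
Matching residues: M7, M8, C9, M16.

4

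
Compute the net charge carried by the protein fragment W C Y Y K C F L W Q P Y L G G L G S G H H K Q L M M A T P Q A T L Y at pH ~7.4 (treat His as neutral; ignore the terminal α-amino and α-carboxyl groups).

+2

At pH ~7.4 the Lys and Arg side chains are protonated (+1), the Asp and Glu side chains are deprotonated (−1), and with His taken as neutral all other side chains carry no charge.
Positive (K, R): K5, K22 → +2.
Negative (D, E): none → −0.
Net charge = (+2) + (−0) = +2.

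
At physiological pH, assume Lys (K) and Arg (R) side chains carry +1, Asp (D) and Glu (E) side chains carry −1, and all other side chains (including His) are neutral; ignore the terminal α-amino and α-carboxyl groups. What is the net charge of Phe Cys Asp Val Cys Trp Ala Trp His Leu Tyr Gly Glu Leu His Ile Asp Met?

-3

Positive (K, R): none → +0.
Negative (D, E): Asp3, Glu13, Asp17 → −3.
Net charge = (+0) + (−3) = −3.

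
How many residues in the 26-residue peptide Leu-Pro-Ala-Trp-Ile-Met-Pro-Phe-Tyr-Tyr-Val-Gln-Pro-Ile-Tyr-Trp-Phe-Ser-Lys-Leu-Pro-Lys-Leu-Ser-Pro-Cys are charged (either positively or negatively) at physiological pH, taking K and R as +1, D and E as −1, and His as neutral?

Charged side chains at pH ~7.4: K, R (positive); D, E (negative).
Matching residues: Lys19, Lys22.

2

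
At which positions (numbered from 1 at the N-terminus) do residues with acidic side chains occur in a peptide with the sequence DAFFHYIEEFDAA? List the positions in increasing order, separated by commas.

1, 8, 9, 11

Only D (aspartate) and E (glutamate) carry a side-chain carboxylic acid.
Matching residues: D1, E8, E9, D11.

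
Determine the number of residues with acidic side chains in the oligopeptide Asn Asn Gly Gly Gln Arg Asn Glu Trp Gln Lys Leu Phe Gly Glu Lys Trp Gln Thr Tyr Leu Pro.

Aspartate (D) and glutamate (E) have carboxylic-acid side chains and are the acidic amino acids.
Matching residues: Glu8, Glu15.

2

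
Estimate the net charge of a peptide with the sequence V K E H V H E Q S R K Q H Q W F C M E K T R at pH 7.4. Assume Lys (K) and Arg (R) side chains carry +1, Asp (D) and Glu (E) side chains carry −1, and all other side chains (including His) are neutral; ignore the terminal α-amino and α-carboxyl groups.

+2

Positive (K, R): K2, R10, K11, K20, R22 → +5.
Negative (D, E): E3, E7, E19 → −3.
Net charge = (+5) + (−3) = +2.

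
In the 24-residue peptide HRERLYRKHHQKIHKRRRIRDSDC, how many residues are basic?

14

The basic amino acids are Lys (K), Arg (R), and His (H).
Matching residues: H1, R2, R4, R7, K8, H9, H10, K12, H14, K15, R16, R17, R18, R20.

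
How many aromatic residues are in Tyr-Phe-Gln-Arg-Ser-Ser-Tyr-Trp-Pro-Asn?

F, W, and Y each carry an aromatic ring on the side chain.
Matching residues: Tyr1, Phe2, Tyr7, Trp8.

4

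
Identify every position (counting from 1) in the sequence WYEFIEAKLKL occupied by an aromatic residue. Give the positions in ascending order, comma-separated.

1, 2, 4

The aromatic amino acids are Phe (F, benzyl), Trp (W, indole), and Tyr (Y, phenol).
Matching residues: W1, Y2, F4.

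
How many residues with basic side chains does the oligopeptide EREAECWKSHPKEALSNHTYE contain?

5

K, R, and H are the three residues with basic side chains (ε-amine, guanidinium, and imidazole respectively).
Matching residues: R2, K8, H10, K12, H18.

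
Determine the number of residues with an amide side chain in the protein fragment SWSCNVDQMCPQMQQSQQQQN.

10

Only N (asparagine) and Q (glutamine) carry a side-chain carboxamide.
Matching residues: N5, Q8, Q12, Q14, Q15, Q17, Q18, Q19, Q20, N21.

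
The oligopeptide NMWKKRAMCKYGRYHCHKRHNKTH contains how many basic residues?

12

Lysine (K), arginine (R), and histidine (H) have basic, nitrogen-containing side chains.
Matching residues: K4, K5, R6, K10, R13, H15, H17, K18, R19, H20, K22, H24.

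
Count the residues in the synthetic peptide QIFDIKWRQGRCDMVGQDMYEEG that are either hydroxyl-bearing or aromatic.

3

Hydroxyl-bearing: S, T, Y. Aromatic: F, W, Y.
Hydroxyl-bearing residues here: Y20 (1).
Aromatic residues here: F3, W7, Y20 (3).
Y is in both groups, so the 1 Y residue must not be double-counted.
Total = 1 + 3 − 1 = 3.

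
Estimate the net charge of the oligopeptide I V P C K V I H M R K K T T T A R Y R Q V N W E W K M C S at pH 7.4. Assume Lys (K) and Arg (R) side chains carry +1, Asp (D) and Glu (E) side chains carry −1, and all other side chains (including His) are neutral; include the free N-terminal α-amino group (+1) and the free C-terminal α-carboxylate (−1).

+6

Positive (K, R): K5, R10, K11, K12, R17, R19, K26 → +7.
Negative (D, E): E24 → −1.
The N-terminus (+1) and C-terminus (−1) cancel.
Net charge = (+7) + (−1) = +6.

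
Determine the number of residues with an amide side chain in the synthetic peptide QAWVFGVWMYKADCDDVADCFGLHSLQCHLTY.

The amide-side-chain residues are Asn (N) and Gln (Q).
Matching residues: Q1, Q27.

2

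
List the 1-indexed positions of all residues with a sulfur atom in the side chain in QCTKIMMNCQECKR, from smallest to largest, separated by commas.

The sulfur-bearing residues are cysteine (–SH) and methionine (–S–CH₃).
Matching residues: C2, M6, M7, C9, C12.

2, 6, 7, 9, 12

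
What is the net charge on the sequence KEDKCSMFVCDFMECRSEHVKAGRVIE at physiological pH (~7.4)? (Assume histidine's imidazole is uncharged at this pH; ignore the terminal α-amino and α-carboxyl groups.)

-1

The side chains ionized at physiological pH are Lys/Arg (+1) and Asp/Glu (−1); with His treated as neutral, nothing else contributes.
Positive (K, R): K1, K4, R16, K21, R24 → +5.
Negative (D, E): E2, D3, D11, E14, E18, E27 → −6.
Net charge = (+5) + (−6) = −1.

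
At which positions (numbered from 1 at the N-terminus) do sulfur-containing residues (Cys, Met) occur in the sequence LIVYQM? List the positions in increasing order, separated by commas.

Matching residues: M6.

6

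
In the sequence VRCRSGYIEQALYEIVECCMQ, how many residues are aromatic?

F, W, and Y each carry an aromatic ring on the side chain.
Matching residues: Y7, Y13.

2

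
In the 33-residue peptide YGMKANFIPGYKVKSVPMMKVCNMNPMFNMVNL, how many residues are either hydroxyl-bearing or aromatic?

Hydroxyl-bearing: S, T, Y. Aromatic: F, W, Y.
Hydroxyl-bearing residues here: Y1, Y11, S15 (3).
Aromatic residues here: Y1, F7, Y11, F28 (4).
Y is in both groups, so the 2 Y residues must not be double-counted.
Total = 3 + 4 − 2 = 5.

5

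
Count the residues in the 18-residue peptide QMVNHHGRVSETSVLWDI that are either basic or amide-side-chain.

Basic: H, K, R. Amide-side-chain: N, Q.
Basic residues here: H5, H6, R8 (3).
Amide-side-chain residues here: Q1, N4 (2).
The two groups share no amino acid, so total = 3 + 2 = 5.

5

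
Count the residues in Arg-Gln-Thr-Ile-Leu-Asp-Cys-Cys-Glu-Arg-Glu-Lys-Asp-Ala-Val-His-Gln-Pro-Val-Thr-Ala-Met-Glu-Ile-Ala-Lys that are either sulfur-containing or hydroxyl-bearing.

Sulfur-containing: C, M. Hydroxyl-bearing: S, T, Y.
Sulfur-containing residues here: Cys7, Cys8, Met22 (3).
Hydroxyl-bearing residues here: Thr3, Thr20 (2).
The two groups share no amino acid, so total = 3 + 2 = 5.

5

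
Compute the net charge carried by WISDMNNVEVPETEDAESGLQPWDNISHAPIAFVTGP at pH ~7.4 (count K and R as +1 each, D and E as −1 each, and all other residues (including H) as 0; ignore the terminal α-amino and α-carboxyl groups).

-7

Positive (K, R): none → +0.
Negative (D, E): D4, E9, E12, E14, D15, E17, D24 → −7.
Net charge = (+0) + (−7) = −7.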